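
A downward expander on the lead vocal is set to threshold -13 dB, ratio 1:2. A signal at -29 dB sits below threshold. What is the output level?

-45 dB

Below threshold, a 1:2 expander applies gain = (2−1)×(T − x) of attenuation.
(2−1) × 16 = 16 dB, so output = -29 − 16 = -45 dB.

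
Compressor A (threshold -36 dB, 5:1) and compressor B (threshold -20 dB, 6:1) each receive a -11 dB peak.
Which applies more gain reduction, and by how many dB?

A: overshoot 25 dB → output overshoot 5 dB → GR 20 dB.
B: overshoot 9 dB → output overshoot 1.5 dB → GR 7.5 dB.
A reduces 12.5 dB more.

A, by 12.5 dB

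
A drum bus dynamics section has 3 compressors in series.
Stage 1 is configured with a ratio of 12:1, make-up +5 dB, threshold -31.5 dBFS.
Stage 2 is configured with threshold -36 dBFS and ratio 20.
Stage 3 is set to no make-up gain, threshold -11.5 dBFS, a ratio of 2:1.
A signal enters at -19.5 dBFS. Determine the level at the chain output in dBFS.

Stage 1: 12 dB above -31.5 dBFS, reduced 12:1 to 1 dB above → -30.5 dBFS; +5 dB make-up → -25.5 dBFS.
Stage 2: 10.5 dB above -36 dBFS, reduced 20:1 to 0.525 dB above → -35.475 dBFS.
Stage 3: -35.475 dBFS is at or below the -11.5 dBFS threshold — no compression; output -35.475 dBFS.

-35.475 dBFS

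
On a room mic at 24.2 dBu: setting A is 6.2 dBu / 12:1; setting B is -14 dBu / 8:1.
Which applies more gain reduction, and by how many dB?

A: overshoot 18 dB → output overshoot 1.5 dB → GR 16.5 dB.
B: overshoot 38.2 dB → output overshoot 4.775 dB → GR 33.425 dB.
Difference: 16.925 dB in favour of B.

B, by 16.925 dB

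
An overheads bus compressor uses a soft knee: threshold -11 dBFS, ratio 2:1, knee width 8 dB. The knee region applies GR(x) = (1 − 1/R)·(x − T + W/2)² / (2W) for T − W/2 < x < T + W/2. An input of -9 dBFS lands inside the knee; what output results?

-10.125 dBFS

x − T + W/2 = -9 − (-11) + 4 = 6.
GR = (1 − 1/2) × 6² / 16 = 0.5 × 36 / 16 = 1.125 dB.
Output = -9 − 1.125 = -10.125 dBFS.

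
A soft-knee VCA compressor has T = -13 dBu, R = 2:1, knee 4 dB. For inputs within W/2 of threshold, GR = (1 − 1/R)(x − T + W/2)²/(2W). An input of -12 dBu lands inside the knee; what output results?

-12.5625 dBu

x − T + W/2 = -12 − (-13) + 2 = 3.
GR = (1 − 1/2) × 3² / 8 = 0.5 × 9 / 8 = 0.5625 dB.
Output = -12 − 0.5625 = -12.5625 dBu.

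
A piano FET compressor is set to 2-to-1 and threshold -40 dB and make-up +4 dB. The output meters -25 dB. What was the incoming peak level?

Remove make-up: -25 − 4 = -29 dB.
That's 11 dB above the -40 dB threshold.
Before 2:1 compression the overshoot was 11 × 2 = 22 dB, so input = -40 + 22 = -18 dB.

-18 dB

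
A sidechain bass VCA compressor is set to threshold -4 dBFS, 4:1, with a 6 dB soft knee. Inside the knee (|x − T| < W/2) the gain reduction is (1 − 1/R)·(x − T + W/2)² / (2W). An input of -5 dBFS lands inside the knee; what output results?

-5.25 dBFS

x − T + W/2 = -5 − (-4) + 3 = 2.
GR = (1 − 1/4) × 2² / 12 = 0.75 × 4 / 12 = 0.25 dB.
Output = -5 − 0.25 = -5.25 dBFS.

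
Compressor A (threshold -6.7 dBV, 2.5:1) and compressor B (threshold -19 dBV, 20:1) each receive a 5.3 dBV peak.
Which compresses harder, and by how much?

B, by 15.885 dB

A: 12 dB over, compressed to 4.8 dB over, so 7.2 dB of GR.
B: 24.3 dB over, compressed to 1.215 dB over, so 23.085 dB of GR.
Difference: 15.885 dB in favour of B.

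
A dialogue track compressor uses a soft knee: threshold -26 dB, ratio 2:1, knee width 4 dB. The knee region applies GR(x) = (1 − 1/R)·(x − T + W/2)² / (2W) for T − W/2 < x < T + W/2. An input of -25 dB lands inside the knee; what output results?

x − T + W/2 = -25 − (-26) + 2 = 3.
GR = (1 − 1/2) × 3² / 8 = 0.5 × 9 / 8 = 0.5625 dB.
Output = -25 − 0.5625 = -25.5625 dB.

-25.5625 dB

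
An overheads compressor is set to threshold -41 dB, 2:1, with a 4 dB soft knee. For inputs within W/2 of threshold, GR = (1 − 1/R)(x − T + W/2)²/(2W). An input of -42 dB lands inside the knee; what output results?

-42.0625 dB

x − T + W/2 = -42 − (-41) + 2 = 1.
GR = (1 − 1/2) × 1² / 8 = 0.5 × 1 / 8 = 0.0625 dB.
Output = -42 − 0.0625 = -42.0625 dB.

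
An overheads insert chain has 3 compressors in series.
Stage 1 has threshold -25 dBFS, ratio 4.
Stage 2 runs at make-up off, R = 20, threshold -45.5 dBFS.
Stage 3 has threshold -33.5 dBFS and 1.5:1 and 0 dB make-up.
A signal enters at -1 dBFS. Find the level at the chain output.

-44.175 dBFS

Stage 1: -1 dBFS is 24 dB over -25 dBFS; at 4:1 that becomes 6 dB over, giving -19 dBFS.
Stage 2: 26.5 dB above -45.5 dBFS, reduced 20:1 to 1.325 dB above → -44.175 dBFS.
Stage 3: below threshold (-44.175 ≤ -33.5); passes unchanged; output -44.175 dBFS.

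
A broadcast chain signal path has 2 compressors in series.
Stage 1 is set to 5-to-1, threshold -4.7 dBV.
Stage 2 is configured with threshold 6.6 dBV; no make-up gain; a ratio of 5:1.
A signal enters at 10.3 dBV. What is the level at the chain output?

-1.7 dBV

Stage 1: 15 dB above -4.7 dBV, reduced 5:1 to 3 dB above → -1.7 dBV.
Stage 2: below threshold (-1.7 ≤ 6.6); passes unchanged; output -1.7 dBV.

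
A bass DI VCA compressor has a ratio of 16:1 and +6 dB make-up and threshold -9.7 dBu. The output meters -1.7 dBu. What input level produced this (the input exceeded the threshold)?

Remove make-up: -1.7 − 6 = -7.7 dBu.
The compressed level sits -7.7 − (-9.7) = 2 dB over threshold.
Input overshoot = R × output overshoot = 32 dB → input = -9.7 + 32 = 22.3 dBu.

22.3 dBu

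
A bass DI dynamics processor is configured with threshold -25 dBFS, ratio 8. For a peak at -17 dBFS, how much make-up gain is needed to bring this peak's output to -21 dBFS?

Overshoot 8 dB → 8/8 = 1 dB after compression, so the compressed level is -25 + 1 = -24 dBFS.
Make-up = target − compressed = -21 − (-24) = 3 dB.

3 dB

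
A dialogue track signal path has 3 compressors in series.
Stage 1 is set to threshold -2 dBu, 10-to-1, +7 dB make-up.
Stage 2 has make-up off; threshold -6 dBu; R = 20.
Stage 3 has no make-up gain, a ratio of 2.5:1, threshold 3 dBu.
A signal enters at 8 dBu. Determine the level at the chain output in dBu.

Stage 1: 10 dB above -2 dBu, reduced 10:1 to 1 dB above → -1 dBu; +7 dB make-up → 6 dBu.
Stage 2: 12 dB above -6 dBu, reduced 20:1 to 0.6 dB above → -5.4 dBu.
Stage 3: below threshold (-5.4 ≤ 3); passes unchanged; output -5.4 dBu.

-5.4 dBu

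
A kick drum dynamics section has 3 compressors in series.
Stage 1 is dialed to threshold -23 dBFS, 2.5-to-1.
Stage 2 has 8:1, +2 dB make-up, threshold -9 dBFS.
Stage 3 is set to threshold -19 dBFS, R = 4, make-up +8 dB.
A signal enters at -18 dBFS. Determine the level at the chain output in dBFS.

-11 dBFS

Stage 1: -18 dBFS is 5 dB over -23 dBFS; at 2.5:1 that becomes 2 dB over, giving -21 dBFS.
Stage 2: -21 dBFS ≤ -9 dBFS, so stage 2 doesn't engage; make-up brings it to -19 dBFS.
Stage 3: -19 dBFS is at or below the -19 dBFS threshold — no compression; make-up brings it to -11 dBFS.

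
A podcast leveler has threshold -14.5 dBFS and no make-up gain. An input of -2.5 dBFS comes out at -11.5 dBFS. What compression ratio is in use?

Input overshoot = -2.5 − (-14.5) = 12 dB; output overshoot = -11.5 − (-14.5) = 3 dB.
Ratio = 12 / 3 = 4.

4:1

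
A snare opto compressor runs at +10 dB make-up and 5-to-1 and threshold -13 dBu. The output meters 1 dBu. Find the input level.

7 dBu

Remove make-up: 1 − 10 = -9 dBu.
That's 4 dB above the -13 dBu threshold.
Undo the ratio: input overshoot = 4 × 5 = 20 dB, giving input = 7 dBu.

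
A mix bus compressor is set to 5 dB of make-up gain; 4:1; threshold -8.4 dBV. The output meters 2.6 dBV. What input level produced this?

Before make-up, the level was 2.6 − 5 = -2.4 dBV.
That's 6 dB above the -8.4 dBV threshold.
Undo the ratio: input overshoot = 6 × 4 = 24 dB, giving input = 15.6 dBV.

15.6 dBV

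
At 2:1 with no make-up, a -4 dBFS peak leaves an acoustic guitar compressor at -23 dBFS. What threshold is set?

Let T be the threshold. Output overshoot = (input overshoot)/R, so -23 − T = (-4 − T)/2.
2·(-23 − T) = -4 − T → 1·T = -46 − (-4) = -42.
T = -42/1 = -42 dBFS.

-42 dBFS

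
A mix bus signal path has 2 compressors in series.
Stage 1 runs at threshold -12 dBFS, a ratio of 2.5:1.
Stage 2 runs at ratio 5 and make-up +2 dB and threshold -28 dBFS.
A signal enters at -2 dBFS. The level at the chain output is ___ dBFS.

-22 dBFS

Stage 1: -2 dBFS is 10 dB over -12 dBFS; at 2.5:1 that becomes 4 dB over, giving -8 dBFS.
Stage 2: 20 dB above -28 dBFS, reduced 5:1 to 4 dB above → -24 dBFS; +2 dB make-up → -22 dBFS.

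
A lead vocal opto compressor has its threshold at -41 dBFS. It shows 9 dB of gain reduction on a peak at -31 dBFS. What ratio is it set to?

10:1

Input overshoot = -31 − (-41) = 10 dB.
Output overshoot = 10 − 9 = 1 dB.
Ratio = input overshoot / output overshoot = 10 / 1 = 10.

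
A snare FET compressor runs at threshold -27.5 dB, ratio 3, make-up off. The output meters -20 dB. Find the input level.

-5 dB

That's 7.5 dB above the -27.5 dB threshold.
Input overshoot = R × output overshoot = 22.5 dB → input = -27.5 + 22.5 = -5 dB.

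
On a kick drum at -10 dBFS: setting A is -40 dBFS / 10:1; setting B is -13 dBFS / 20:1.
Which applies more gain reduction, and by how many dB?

A: GR = 30 − 30/10 = 27 dB.
B: GR = 3 − 3/20 = 2.85 dB.
A applies 24.15 dB more gain reduction.

A, by 24.15 dB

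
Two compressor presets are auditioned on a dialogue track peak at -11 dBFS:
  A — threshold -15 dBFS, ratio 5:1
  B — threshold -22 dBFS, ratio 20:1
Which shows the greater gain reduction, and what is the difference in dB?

B, by 7.25 dB

A: 4 dB over, compressed to 0.8 dB over, so 3.2 dB of GR.
B: 11 dB over, compressed to 0.55 dB over, so 10.45 dB of GR.
B reduces 7.25 dB more.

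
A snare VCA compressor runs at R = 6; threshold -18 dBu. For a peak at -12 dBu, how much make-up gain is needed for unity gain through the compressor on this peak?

5 dB

The peak compresses to -18 + 6/6 = -17 dBu.
To reach -12 dBu requires -12 − (-17) = 5 dB of make-up.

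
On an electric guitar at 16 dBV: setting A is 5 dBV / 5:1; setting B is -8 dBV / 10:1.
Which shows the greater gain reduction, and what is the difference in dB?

A: GR = 11 − 11/5 = 8.8 dB.
B: GR = 24 − 24/10 = 21.6 dB.
B applies 12.8 dB more gain reduction.

B, by 12.8 dB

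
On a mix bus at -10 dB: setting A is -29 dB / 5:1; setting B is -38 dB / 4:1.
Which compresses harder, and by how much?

B, by 5.8 dB

A: GR = 19 − 19/5 = 15.2 dB.
B: GR = 28 − 28/4 = 21 dB.
Difference: 5.8 dB in favour of B.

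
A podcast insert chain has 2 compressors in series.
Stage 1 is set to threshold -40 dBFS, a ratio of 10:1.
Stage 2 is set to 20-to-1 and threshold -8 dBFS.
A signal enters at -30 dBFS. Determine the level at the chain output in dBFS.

Stage 1: 10 dB above -40 dBFS, reduced 10:1 to 1 dB above → -39 dBFS.
Stage 2: below threshold (-39 ≤ -8); passes unchanged; output -39 dBFS.

-39 dBFS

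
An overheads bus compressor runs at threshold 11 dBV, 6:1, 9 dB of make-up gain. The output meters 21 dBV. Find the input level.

17 dBV

Remove make-up: 21 − 9 = 12 dBV.
The compressed level sits 12 − 11 = 1 dB over threshold.
Undo the ratio: input overshoot = 1 × 6 = 6 dB, giving input = 17 dBV.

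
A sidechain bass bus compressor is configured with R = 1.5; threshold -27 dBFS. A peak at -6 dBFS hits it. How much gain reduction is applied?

7 dB

Overshoot = -6 − (-27) = 21 dB.
At 1.5:1, output sits 21/1.5 = 14 dB above threshold.
GR = overshoot in − overshoot out = 21 − 14 = 7 dB.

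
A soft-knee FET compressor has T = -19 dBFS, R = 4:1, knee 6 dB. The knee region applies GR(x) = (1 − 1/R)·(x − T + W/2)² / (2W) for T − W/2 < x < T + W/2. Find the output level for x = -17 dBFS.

-18.5625 dBFS

x − T + W/2 = -17 − (-19) + 3 = 5.
GR = (1 − 1/4) × 5² / 12 = 0.75 × 25 / 12 = 1.5625 dB.
Output = -17 − 1.5625 = -18.5625 dBFS.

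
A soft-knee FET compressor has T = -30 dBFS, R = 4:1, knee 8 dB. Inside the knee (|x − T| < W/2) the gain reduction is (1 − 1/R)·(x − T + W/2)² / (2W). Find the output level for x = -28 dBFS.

x − T + W/2 = -28 − (-30) + 4 = 6.
GR = (1 − 1/4) × 6² / 16 = 0.75 × 36 / 16 = 1.6875 dB.
Output = -28 − 1.6875 = -29.6875 dBFS.

-29.6875 dBFS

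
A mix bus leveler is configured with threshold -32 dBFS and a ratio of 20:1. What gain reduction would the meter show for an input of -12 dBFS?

-12 dBFS exceeds the threshold by 20 dB.
After 20:1 compression the overshoot becomes 20/20 = 1 dB.
So the signal is attenuated by 20 − 1 = 19 dB.

19 dB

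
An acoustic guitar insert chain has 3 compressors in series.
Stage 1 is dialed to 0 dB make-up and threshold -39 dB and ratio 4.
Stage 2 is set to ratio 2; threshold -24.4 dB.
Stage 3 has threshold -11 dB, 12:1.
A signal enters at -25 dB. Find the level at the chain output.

-35.5 dB

Stage 1: -25 dB is 14 dB over -39 dB; at 4:1 that becomes 3.5 dB over, giving -35.5 dB.
Stage 2: -35.5 dB ≤ -24.4 dB, so stage 2 doesn't engage; output -35.5 dB.
Stage 3: below threshold (-35.5 ≤ -11); passes unchanged; output -35.5 dB.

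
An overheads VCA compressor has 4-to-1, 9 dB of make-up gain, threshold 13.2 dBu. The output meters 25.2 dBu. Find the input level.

25.2 dBu

Stripping the +9 dB make-up gives 16.2 dBu at the gain stage.
Post-compression overshoot = 16.2 − 13.2 = 3 dB.
Undo the ratio: input overshoot = 3 × 4 = 12 dB, giving input = 25.2 dBu.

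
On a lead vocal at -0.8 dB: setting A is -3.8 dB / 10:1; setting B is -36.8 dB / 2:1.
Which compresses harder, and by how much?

A: GR = 3 − 3/10 = 2.7 dB.
B: GR = 36 − 36/2 = 18 dB.
B applies 15.3 dB more gain reduction.

B, by 15.3 dB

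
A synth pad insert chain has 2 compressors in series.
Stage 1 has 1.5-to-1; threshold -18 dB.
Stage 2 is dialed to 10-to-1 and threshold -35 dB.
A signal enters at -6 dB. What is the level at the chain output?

-32.5 dB

Stage 1: 12 dB above -18 dB, reduced 1.5:1 to 8 dB above → -10 dB.
Stage 2: -10 dB is 25 dB over -35 dB; at 10:1 that becomes 2.5 dB over, giving -32.5 dB.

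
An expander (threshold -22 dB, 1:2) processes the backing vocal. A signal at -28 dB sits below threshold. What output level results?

-34 dB

Undershoot = (-22) − (-28) = 6 dB.
At 1:2, that expands to 12 dB under threshold.
Output = -22 − 12 = -34 dB.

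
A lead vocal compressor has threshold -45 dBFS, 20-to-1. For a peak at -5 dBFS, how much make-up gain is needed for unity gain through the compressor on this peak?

38 dB

Without make-up, output = threshold + overshoot/20 = -45 + 2 = -43 dBFS.
Gap to target: 38 dB.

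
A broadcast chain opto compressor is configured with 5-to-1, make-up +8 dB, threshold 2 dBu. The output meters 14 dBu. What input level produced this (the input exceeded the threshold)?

22 dBu

Remove make-up: 14 − 8 = 6 dBu.
That's 4 dB above the 2 dBu threshold.
Before 5:1 compression the overshoot was 4 × 5 = 20 dB, so input = 2 + 20 = 22 dBu.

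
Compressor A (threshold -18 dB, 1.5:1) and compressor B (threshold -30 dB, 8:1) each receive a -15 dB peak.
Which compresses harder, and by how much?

A: GR = 3 − 3/1.5 = 1 dB.
B: GR = 15 − 15/8 = 13.125 dB.
B reduces 12.125 dB more.

B, by 12.125 dB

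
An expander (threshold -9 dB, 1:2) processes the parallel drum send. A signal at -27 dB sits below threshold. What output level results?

-45 dB

Undershoot = (-9) − (-27) = 18 dB.
At 1:2, that expands to 36 dB under threshold.
Output = -9 − 36 = -45 dB.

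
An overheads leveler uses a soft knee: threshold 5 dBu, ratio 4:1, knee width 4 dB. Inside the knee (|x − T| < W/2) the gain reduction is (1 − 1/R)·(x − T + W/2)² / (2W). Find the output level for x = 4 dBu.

3.90625 dBu

x − T + W/2 = 4 − 5 + 2 = 1.
GR = (1 − 1/4) × 1² / 8 = 0.75 × 1 / 8 = 0.09375 dB.
Output = 4 − 0.09375 = 3.90625 dBu.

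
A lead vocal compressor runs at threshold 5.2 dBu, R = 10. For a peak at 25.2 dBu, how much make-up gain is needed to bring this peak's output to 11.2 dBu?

Without make-up, output = threshold + overshoot/10 = 5.2 + 2 = 7.2 dBu.
Gap to target: 4 dB.

4 dB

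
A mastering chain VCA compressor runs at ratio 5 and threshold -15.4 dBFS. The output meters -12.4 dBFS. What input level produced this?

Post-compression overshoot = -12.4 − (-15.4) = 3 dB.
Undo the ratio: input overshoot = 3 × 5 = 15 dB, giving input = -0.4 dBFS.

-0.4 dBFS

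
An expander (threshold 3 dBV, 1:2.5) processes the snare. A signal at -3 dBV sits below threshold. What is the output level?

-12 dBV

Undershoot = 3 − (-3) = 6 dB.
At 1:2.5, that expands to 15 dB under threshold.
Output = 3 − 15 = -12 dBV.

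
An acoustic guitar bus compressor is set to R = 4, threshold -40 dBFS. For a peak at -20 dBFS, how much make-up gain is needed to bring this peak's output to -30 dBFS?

5 dB

Overshoot 20 dB → 20/4 = 5 dB after compression, so the compressed level is -40 + 5 = -35 dBFS.
Make-up = target − compressed = -30 − (-35) = 5 dB.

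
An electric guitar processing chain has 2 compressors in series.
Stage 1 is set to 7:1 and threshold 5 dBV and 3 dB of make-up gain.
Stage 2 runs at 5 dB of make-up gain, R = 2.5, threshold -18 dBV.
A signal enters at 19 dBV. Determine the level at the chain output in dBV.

-1.8 dBV

Stage 1: overshoot 14 dB → 14/7 = 2 dB → 7 dBV; +3 dB make-up → 10 dBV.
Stage 2: overshoot 28 dB → 28/2.5 = 11.2 dB → -6.8 dBV; +5 dB make-up → -1.8 dBV.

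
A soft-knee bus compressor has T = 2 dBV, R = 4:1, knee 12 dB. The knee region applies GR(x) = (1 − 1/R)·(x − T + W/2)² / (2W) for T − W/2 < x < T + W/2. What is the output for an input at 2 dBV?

x − T + W/2 = 2 − 2 + 6 = 6.
GR = (1 − 1/4) × 6² / 24 = 0.75 × 36 / 24 = 1.125 dB.
Output = 2 − 1.125 = 0.875 dBV.

0.875 dBV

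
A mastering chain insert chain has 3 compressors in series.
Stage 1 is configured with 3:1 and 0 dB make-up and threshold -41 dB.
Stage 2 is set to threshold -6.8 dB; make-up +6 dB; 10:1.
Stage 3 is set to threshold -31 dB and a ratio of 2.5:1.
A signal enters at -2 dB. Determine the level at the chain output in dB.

Stage 1: -2 dB is 39 dB over -41 dB; at 3:1 that becomes 13 dB over, giving -28 dB.
Stage 2: -28 dB is at or below the -6.8 dB threshold — no compression; make-up brings it to -22 dB.
Stage 3: 9 dB above -31 dB, reduced 2.5:1 to 3.6 dB above → -27.4 dB.

-27.4 dB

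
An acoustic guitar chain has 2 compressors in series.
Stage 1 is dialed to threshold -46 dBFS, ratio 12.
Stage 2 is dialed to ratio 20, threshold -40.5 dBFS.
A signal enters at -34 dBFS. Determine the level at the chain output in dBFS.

Stage 1: -34 dBFS is 12 dB over -46 dBFS; at 12:1 that becomes 1 dB over, giving -45 dBFS.
Stage 2: -45 dBFS is at or below the -40.5 dBFS threshold — no compression; output -45 dBFS.

-45 dBFS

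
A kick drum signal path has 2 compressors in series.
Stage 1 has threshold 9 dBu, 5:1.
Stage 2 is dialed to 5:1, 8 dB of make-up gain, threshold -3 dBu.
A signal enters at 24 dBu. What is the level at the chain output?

Stage 1: 15 dB above 9 dBu, reduced 5:1 to 3 dB above → 12 dBu.
Stage 2: 12 dBu is 15 dB over -3 dBu; at 5:1 that becomes 3 dB over, giving 0 dBu; +8 dB make-up → 8 dBu.

8 dBu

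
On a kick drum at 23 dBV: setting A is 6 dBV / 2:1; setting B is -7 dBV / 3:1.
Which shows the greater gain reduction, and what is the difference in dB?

B, by 11.5 dB

A: GR = 17 − 17/2 = 8.5 dB.
B: GR = 30 − 30/3 = 20 dB.
B applies 11.5 dB more gain reduction.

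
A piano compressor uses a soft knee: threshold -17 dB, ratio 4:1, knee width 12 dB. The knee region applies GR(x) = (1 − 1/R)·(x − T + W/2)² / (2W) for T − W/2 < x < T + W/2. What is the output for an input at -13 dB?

x − T + W/2 = -13 − (-17) + 6 = 10.
GR = (1 − 1/4) × 10² / 24 = 0.75 × 100 / 24 = 3.125 dB.
Output = -13 − 3.125 = -16.125 dB.

-16.125 dB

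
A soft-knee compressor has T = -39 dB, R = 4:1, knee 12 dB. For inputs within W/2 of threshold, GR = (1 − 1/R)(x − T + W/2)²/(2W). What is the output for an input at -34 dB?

-37.78125 dB

x − T + W/2 = -34 − (-39) + 6 = 11.
GR = (1 − 1/4) × 11² / 24 = 0.75 × 121 / 24 = 3.78125 dB.
Output = -34 − 3.78125 = -37.78125 dB.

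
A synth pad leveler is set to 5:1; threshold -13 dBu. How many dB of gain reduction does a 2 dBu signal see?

2 dBu exceeds the threshold by 15 dB.
After 5:1 compression the overshoot becomes 15/5 = 3 dB.
Gain reduction = 15 − 3 = 12 dB.

12 dB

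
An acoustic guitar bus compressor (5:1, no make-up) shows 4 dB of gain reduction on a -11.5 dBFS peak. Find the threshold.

-16.5 dBFS

Gain reduction = -11.5 − (-15.5) = 4 dB; output overshoot = GR / (R − 1) = 4 / 4 = 1 dB.
Threshold = output − output overshoot = -15.5 − 1 = -16.5 dBFS.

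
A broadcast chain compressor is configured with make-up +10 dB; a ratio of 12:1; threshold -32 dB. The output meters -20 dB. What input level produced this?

-8 dB

Stripping the +10 dB make-up gives -30 dB at the gain stage.
Post-compression overshoot = -30 − (-32) = 2 dB.
Undo the ratio: input overshoot = 2 × 12 = 24 dB, giving input = -8 dB.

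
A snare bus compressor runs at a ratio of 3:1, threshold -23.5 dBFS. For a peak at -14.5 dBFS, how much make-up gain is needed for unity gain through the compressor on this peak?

6 dB

Without make-up, output = threshold + overshoot/3 = -23.5 + 3 = -20.5 dBFS.
Gap to target: 6 dB.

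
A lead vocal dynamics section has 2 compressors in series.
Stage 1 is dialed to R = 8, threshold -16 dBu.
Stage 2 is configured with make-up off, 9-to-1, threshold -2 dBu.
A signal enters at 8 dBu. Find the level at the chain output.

-13 dBu

Stage 1: 24 dB above -16 dBu, reduced 8:1 to 3 dB above → -13 dBu.
Stage 2: below threshold (-13 ≤ -2); passes unchanged; output -13 dBu.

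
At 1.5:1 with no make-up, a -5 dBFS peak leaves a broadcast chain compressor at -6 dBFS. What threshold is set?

Let T be the threshold. Output overshoot = (input overshoot)/R, so -6 − T = (-5 − T)/1.5.
1.5·(-6 − T) = -5 − T → 0.5·T = -9 − (-5) = -4.
T = -4/0.5 = -8 dBFS.

-8 dBFS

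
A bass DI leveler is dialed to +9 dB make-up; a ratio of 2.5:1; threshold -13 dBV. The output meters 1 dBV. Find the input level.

-0.5 dBV

Remove make-up: 1 − 9 = -8 dBV.
Post-compression overshoot = -8 − (-13) = 5 dB.
Input overshoot = R × output overshoot = 12.5 dB → input = -13 + 12.5 = -0.5 dBV.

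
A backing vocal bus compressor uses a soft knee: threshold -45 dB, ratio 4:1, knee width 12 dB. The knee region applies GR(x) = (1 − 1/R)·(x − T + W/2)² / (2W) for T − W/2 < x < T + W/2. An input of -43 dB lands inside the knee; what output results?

x − T + W/2 = -43 − (-45) + 6 = 8.
GR = (1 − 1/4) × 8² / 24 = 0.75 × 64 / 24 = 2 dB.
Output = -43 − 2 = -45 dB.

-45 dB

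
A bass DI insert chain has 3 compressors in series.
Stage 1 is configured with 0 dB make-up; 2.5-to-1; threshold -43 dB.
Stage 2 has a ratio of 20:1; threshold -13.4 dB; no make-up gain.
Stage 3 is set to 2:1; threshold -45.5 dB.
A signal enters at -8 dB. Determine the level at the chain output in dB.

-37.25 dB

Stage 1: overshoot 35 dB → 35/2.5 = 14 dB → -29 dB.
Stage 2: -29 dB ≤ -13.4 dB, so stage 2 doesn't engage; output -29 dB.
Stage 3: -29 dB is 16.5 dB over -45.5 dB; at 2:1 that becomes 8.25 dB over, giving -37.25 dB.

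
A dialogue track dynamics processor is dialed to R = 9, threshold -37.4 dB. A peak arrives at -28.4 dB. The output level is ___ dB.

The input is 9 dB above the -37.4 dB threshold.
The 9 dB excess becomes 1 dB after 9:1 reduction.
That puts the output at -36.4 dB.

-36.4 dB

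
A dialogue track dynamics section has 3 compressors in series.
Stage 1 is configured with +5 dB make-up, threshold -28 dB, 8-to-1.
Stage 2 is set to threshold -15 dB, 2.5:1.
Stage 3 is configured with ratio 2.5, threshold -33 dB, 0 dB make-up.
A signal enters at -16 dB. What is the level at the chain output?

-28.4 dB

Stage 1: overshoot 12 dB → 12/8 = 1.5 dB → -26.5 dB; +5 dB make-up → -21.5 dB.
Stage 2: below threshold (-21.5 ≤ -15); passes unchanged; output -21.5 dB.
Stage 3: -21.5 dB is 11.5 dB over -33 dB; at 2.5:1 that becomes 4.6 dB over, giving -28.4 dB.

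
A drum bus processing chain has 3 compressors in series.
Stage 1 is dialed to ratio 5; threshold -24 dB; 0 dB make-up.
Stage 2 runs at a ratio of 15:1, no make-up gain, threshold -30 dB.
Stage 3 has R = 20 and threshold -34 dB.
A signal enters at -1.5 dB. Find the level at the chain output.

Stage 1: -1.5 dB is 22.5 dB over -24 dB; at 5:1 that becomes 4.5 dB over, giving -19.5 dB.
Stage 2: 10.5 dB above -30 dB, reduced 15:1 to 0.7 dB above → -29.3 dB.
Stage 3: -29.3 dB is 4.7 dB over -34 dB; at 20:1 that becomes 0.235 dB over, giving -33.765 dB.

-33.765 dB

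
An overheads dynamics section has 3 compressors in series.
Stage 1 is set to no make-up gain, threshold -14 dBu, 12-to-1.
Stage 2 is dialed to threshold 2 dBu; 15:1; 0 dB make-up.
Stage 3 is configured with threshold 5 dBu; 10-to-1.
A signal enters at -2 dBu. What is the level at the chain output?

-13 dBu

Stage 1: 12 dB above -14 dBu, reduced 12:1 to 1 dB above → -13 dBu.
Stage 2: -13 dBu ≤ 2 dBu, so stage 2 doesn't engage; output -13 dBu.
Stage 3: -13 dBu ≤ 5 dBu, so stage 3 doesn't engage; output -13 dBu.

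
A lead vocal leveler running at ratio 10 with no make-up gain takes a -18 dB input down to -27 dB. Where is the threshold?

-28 dB

Input is 10 dB above T (since output overshoot × R = input overshoot: (-27 − T)·10 = -18 − T gives T = -28 dB).
Check: -28 + (-18 − (-28))/10 = -28 + 1 = -27 dB. ✓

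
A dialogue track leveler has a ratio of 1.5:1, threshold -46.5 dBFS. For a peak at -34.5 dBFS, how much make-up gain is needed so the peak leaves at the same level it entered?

The peak compresses to -46.5 + 12/1.5 = -38.5 dBFS.
To reach -34.5 dBFS requires -34.5 − (-38.5) = 4 dB of make-up.

4 dB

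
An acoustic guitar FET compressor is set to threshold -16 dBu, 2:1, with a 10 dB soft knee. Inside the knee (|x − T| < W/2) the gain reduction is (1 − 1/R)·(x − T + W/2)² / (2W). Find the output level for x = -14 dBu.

x − T + W/2 = -14 − (-16) + 5 = 7.
GR = (1 − 1/2) × 7² / 20 = 0.5 × 49 / 20 = 1.225 dB.
Output = -14 − 1.225 = -15.225 dBu.

-15.225 dBu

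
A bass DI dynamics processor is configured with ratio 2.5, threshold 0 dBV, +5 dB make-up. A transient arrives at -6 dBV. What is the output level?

-6 dBV is 6 dB below the 0 dBV threshold, so no gain reduction is applied.
Make-up gain adds 5 dB: -6 + 5 = -1 dBV.

-1 dBV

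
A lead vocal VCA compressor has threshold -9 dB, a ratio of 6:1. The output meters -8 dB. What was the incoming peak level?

The compressed level sits -8 − (-9) = 1 dB over threshold.
Before 6:1 compression the overshoot was 1 × 6 = 6 dB, so input = -9 + 6 = -3 dB.

-3 dB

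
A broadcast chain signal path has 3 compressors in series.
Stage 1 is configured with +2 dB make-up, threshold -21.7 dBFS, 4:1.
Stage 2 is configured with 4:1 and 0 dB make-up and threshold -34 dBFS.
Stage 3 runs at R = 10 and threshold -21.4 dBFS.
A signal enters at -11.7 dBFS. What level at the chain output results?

Stage 1: -11.7 dBFS is 10 dB over -21.7 dBFS; at 4:1 that becomes 2.5 dB over, giving -19.2 dBFS; +2 dB make-up → -17.2 dBFS.
Stage 2: 16.8 dB above -34 dBFS, reduced 4:1 to 4.2 dB above → -29.8 dBFS.
Stage 3: -29.8 dBFS is at or below the -21.4 dBFS threshold — no compression; output -29.8 dBFS.

-29.8 dBFS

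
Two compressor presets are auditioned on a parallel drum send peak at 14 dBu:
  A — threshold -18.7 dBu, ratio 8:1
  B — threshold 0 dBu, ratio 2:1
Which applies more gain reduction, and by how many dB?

A, by 21.6125 dB

A: 32.7 dB over, compressed to 4.0875 dB over, so 28.6125 dB of GR.
B: 14 dB over, compressed to 7 dB over, so 7 dB of GR.
A reduces 21.6125 dB more.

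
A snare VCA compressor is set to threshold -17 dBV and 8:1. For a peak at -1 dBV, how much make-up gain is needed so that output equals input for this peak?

14 dB

Without make-up, output = threshold + overshoot/8 = -17 + 2 = -15 dBV.
Gap to target: 14 dB.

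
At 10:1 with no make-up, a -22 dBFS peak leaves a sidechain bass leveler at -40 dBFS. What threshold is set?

-42 dBFS

Gain reduction = -22 − (-40) = 18 dB; output overshoot = GR / (R − 1) = 18 / 9 = 2 dB.
Threshold = output − output overshoot = -40 − 2 = -42 dBFS.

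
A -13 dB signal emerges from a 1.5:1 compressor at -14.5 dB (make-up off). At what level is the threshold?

Gain reduction = -13 − (-14.5) = 1.5 dB; output overshoot = GR / (R − 1) = 1.5 / 0.5 = 3 dB.
Threshold = output − output overshoot = -14.5 − 3 = -17.5 dB.

-17.5 dB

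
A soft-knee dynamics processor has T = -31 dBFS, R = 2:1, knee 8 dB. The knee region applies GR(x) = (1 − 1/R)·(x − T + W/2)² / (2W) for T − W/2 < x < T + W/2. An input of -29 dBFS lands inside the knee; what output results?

x − T + W/2 = -29 − (-31) + 4 = 6.
GR = (1 − 1/2) × 6² / 16 = 0.5 × 36 / 16 = 1.125 dB.
Output = -29 − 1.125 = -30.125 dBFS.

-30.125 dBFS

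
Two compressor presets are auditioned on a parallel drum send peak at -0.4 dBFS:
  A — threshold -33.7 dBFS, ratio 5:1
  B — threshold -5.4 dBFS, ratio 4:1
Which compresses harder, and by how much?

A, by 22.89 dB

A: GR = 33.3 − 33.3/5 = 26.64 dB.
B: GR = 5 − 5/4 = 3.75 dB.
Difference: 22.89 dB in favour of A.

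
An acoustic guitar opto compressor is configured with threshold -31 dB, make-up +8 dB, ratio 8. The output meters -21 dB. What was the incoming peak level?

-15 dB

Before make-up, the level was -21 − 8 = -29 dB.
That's 2 dB above the -31 dB threshold.
Undo the ratio: input overshoot = 2 × 8 = 16 dB, giving input = -15 dB.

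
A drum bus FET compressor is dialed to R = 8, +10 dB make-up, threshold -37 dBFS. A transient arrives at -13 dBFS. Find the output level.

Overshoot: -13 − (-37) = 24 dB.
At 8:1 the overshoot is divided by 8, leaving 3 dB above threshold.
That puts the output at -34 dBFS; make-up adds 10 dB, giving -24 dBFS.

-24 dBFS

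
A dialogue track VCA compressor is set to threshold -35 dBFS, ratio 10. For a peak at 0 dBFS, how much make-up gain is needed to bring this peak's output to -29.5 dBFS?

Overshoot 35 dB → 35/10 = 3.5 dB after compression, so the compressed level is -35 + 3.5 = -31.5 dBFS.
Make-up = target − compressed = -29.5 − (-31.5) = 2 dB.

2 dB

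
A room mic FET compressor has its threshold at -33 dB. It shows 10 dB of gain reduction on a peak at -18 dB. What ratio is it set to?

3:1

Input overshoot = -18 − (-33) = 15 dB.
Output overshoot = 15 − 10 = 5 dB.
Ratio = input overshoot / output overshoot = 15 / 5 = 3.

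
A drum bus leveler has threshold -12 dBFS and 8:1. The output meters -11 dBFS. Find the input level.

-4 dBFS

Post-compression overshoot = -11 − (-12) = 1 dB.
Before 8:1 compression the overshoot was 1 × 8 = 8 dB, so input = -12 + 8 = -4 dBFS.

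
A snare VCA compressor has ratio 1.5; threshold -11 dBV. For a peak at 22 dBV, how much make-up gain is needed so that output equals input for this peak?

Overshoot 33 dB → 33/1.5 = 22 dB after compression, so the compressed level is -11 + 22 = 11 dBV.
Make-up = target − compressed = 22 − 11 = 11 dB.

11 dB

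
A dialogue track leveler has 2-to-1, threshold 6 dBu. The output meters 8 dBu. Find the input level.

The compressed level sits 8 − 6 = 2 dB over threshold.
Input overshoot = R × output overshoot = 4 dB → input = 6 + 4 = 10 dBu.

10 dBu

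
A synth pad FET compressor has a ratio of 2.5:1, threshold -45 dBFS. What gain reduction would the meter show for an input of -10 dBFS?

Overshoot = -10 − (-45) = 35 dB.
After 2.5:1 compression the overshoot becomes 35/2.5 = 14 dB.
GR = overshoot in − overshoot out = 35 − 14 = 21 dB.

21 dB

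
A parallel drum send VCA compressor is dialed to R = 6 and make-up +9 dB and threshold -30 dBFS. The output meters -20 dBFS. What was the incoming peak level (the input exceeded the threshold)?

-24 dBFS

Stripping the +9 dB make-up gives -29 dBFS at the gain stage.
Post-compression overshoot = -29 − (-30) = 1 dB.
Before 6:1 compression the overshoot was 1 × 6 = 6 dB, so input = -30 + 6 = -24 dBFS.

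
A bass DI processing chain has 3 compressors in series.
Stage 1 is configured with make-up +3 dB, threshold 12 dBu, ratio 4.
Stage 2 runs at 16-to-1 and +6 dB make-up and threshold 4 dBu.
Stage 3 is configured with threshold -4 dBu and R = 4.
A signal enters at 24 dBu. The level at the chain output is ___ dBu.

Stage 1: 24 dBu is 12 dB over 12 dBu; at 4:1 that becomes 3 dB over, giving 15 dBu; +3 dB make-up → 18 dBu.
Stage 2: 18 dBu is 14 dB over 4 dBu; at 16:1 that becomes 0.875 dB over, giving 4.875 dBu; +6 dB make-up → 10.875 dBu.
Stage 3: 14.875 dB above -4 dBu, reduced 4:1 to 3.71875 dB above → -0.28125 dBu.

-0.28125 dBu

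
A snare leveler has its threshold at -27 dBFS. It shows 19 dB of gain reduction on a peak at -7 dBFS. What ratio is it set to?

Input overshoot = -7 − (-27) = 20 dB.
Output overshoot = 20 − 19 = 1 dB.
Ratio = input overshoot / output overshoot = 20 / 1 = 20.

20:1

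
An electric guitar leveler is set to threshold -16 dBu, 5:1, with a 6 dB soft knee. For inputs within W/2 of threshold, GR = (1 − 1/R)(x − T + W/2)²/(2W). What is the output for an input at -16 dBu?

x − T + W/2 = -16 − (-16) + 3 = 3.
GR = (1 − 1/5) × 3² / 12 = 0.8 × 9 / 12 = 0.6 dB.
Output = -16 − 0.6 = -16.6 dBu.

-16.6 dBu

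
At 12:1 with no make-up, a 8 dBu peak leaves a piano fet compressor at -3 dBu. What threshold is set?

-4 dBu

Gain reduction = 8 − (-3) = 11 dB; output overshoot = GR / (R − 1) = 11 / 11 = 1 dB.
Threshold = output − output overshoot = -3 − 1 = -4 dBu.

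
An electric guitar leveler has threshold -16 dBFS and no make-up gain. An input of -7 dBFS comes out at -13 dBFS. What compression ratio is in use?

Input overshoot = -7 − (-16) = 9 dB; output overshoot = -13 − (-16) = 3 dB.
Ratio = 9 / 3 = 3.

3:1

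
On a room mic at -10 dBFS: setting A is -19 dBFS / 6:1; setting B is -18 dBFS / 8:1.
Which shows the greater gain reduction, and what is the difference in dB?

A: 9 dB over, compressed to 1.5 dB over, so 7.5 dB of GR.
B: 8 dB over, compressed to 1 dB over, so 7 dB of GR.
A reduces 0.5 dB more.

A, by 0.5 dB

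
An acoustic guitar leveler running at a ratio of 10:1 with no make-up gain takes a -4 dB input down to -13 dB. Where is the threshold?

Let T be the threshold. Output overshoot = (input overshoot)/R, so -13 − T = (-4 − T)/10.
10·(-13 − T) = -4 − T → 9·T = -130 − (-4) = -126.
T = -126/9 = -14 dB.

-14 dB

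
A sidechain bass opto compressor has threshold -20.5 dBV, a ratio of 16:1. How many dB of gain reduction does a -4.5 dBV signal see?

-4.5 dBV exceeds the threshold by 16 dB.
At 16:1, output sits 16/16 = 1 dB above threshold.
Gain reduction = 16 − 1 = 15 dB.

15 dB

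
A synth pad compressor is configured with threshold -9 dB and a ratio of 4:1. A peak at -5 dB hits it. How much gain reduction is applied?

The signal is 4 dB above threshold.
At 4:1, output sits 4/4 = 1 dB above threshold.
Gain reduction = 4 − 1 = 3 dB.

3 dB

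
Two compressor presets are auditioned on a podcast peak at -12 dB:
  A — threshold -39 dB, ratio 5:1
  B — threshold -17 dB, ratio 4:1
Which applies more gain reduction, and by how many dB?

A, by 17.85 dB

A: GR = 27 − 27/5 = 21.6 dB.
B: GR = 5 − 5/4 = 3.75 dB.
A applies 17.85 dB more gain reduction.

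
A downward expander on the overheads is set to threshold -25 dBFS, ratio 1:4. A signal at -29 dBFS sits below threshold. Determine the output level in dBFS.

Undershoot = (-25) − (-29) = 4 dB.
At 1:4, that expands to 16 dB under threshold.
Output = -25 − 16 = -41 dBFS.

-41 dBFS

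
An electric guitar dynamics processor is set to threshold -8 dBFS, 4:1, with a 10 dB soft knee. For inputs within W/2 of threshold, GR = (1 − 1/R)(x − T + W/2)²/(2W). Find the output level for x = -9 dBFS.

-9.6 dBFS

x − T + W/2 = -9 − (-8) + 5 = 4.
GR = (1 − 1/4) × 4² / 20 = 0.75 × 16 / 20 = 0.6 dB.
Output = -9 − 0.6 = -9.6 dBFS.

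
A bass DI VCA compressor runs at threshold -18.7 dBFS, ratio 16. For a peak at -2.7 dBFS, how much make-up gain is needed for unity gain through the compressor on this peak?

15 dB

Overshoot 16 dB → 16/16 = 1 dB after compression, so the compressed level is -18.7 + 1 = -17.7 dBFS.
Make-up = target − compressed = -2.7 − (-17.7) = 15 dB.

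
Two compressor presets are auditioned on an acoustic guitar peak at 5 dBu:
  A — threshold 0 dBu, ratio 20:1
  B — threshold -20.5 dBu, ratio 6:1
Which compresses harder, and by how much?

A: 5 dB over, compressed to 0.25 dB over, so 4.75 dB of GR.
B: 25.5 dB over, compressed to 4.25 dB over, so 21.25 dB of GR.
B applies 16.5 dB more gain reduction.

B, by 16.5 dB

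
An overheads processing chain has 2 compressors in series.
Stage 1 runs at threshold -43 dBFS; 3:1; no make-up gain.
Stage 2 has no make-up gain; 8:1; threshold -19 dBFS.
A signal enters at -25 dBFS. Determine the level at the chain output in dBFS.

Stage 1: overshoot 18 dB → 18/3 = 6 dB → -37 dBFS.
Stage 2: -37 dBFS is at or below the -19 dBFS threshold — no compression; output -37 dBFS.

-37 dBFS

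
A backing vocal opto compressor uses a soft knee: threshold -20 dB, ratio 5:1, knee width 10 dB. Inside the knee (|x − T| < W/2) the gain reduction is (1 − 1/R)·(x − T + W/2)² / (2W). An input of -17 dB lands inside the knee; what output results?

-19.56 dB

x − T + W/2 = -17 − (-20) + 5 = 8.
GR = (1 − 1/5) × 8² / 20 = 0.8 × 64 / 20 = 2.56 dB.
Output = -17 − 2.56 = -19.56 dB.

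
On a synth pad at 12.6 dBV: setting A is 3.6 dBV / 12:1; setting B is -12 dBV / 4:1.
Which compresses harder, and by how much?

B, by 10.2 dB

A: overshoot 9 dB → output overshoot 0.75 dB → GR 8.25 dB.
B: overshoot 24.6 dB → output overshoot 6.15 dB → GR 18.45 dB.
Difference: 10.2 dB in favour of B.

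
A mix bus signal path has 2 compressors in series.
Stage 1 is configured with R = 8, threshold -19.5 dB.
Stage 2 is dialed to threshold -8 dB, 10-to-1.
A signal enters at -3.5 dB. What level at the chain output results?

Stage 1: 16 dB above -19.5 dB, reduced 8:1 to 2 dB above → -17.5 dB.
Stage 2: -17.5 dB ≤ -8 dB, so stage 2 doesn't engage; output -17.5 dB.

-17.5 dB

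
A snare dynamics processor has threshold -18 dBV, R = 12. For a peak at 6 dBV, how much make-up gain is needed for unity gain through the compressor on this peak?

22 dB

Overshoot 24 dB → 24/12 = 2 dB after compression, so the compressed level is -18 + 2 = -16 dBV.
Make-up = target − compressed = 6 − (-16) = 22 dB.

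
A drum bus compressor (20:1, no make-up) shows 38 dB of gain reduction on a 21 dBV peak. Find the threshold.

-19 dBV

Gain reduction = 21 − (-17) = 38 dB; output overshoot = GR / (R − 1) = 38 / 19 = 2 dB.
Threshold = output − output overshoot = -17 − 2 = -19 dBV.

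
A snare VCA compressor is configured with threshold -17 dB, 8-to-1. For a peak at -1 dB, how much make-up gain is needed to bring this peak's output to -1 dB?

14 dB

The peak compresses to -17 + 16/8 = -15 dB.
To reach -1 dB requires -1 − (-15) = 14 dB of make-up.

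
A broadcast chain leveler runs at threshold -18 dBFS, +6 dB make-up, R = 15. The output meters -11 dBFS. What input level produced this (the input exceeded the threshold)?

Stripping the +6 dB make-up gives -17 dBFS at the gain stage.
That's 1 dB above the -18 dBFS threshold.
Before 15:1 compression the overshoot was 1 × 15 = 15 dB, so input = -18 + 15 = -3 dBFS.

-3 dBFS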